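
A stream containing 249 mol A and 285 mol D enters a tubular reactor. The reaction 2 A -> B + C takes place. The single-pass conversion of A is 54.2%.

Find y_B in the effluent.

0.126

A reacted = 0.542 × 249 = 135 mol; ν_A = −2, so ξ = 135/2 = 67.48 mol.
Outlet amounts (n = n₀ + ν ξ):
  A: 249 − 2(67.48) = 114
  B: 0 + 1(67.48) = 67.48
  C: 0 + 1(67.48) = 67.48
  D: 285 (inert)
Total out = 534 mol; y_B = 67.48 / 534 = 0.1264.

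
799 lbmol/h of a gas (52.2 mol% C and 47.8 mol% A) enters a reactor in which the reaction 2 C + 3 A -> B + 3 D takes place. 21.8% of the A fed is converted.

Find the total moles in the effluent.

771 lbmol/h

A reacted = 0.218 × 381.9 = 83.26 lbmol/h; ν_A = −3, so ξ = 83.26/3 = 27.75 lbmol/h.
Outlet amounts (n = n₀ + ν ξ):
  C: 417.1 − 2(27.75) = 361.6
  A: 381.9 − 3(27.75) = 298.7
  B: 0 + 1(27.75) = 27.75
  D: 0 + 3(27.75) = 83.26
Total out = 361.6 + 298.7 + 27.75 + 83.26 = 771.2 lbmol/h.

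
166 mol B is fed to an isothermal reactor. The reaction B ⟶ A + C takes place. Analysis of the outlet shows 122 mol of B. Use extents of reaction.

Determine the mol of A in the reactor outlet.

For B: n = n₀ − 1ξ → 122 = 166 − 1ξ, giving ξ = 44 mol.
Outlet amounts (n = n₀ + ν ξ):
  B: 166 − 1(44) = 122
  A: 0 + 1(44) = 44
  C: 0 + 1(44) = 44

44 mol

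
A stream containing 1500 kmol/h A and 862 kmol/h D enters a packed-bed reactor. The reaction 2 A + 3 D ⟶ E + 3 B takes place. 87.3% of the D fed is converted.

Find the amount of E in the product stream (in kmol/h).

251 kmol/h

D reacted = 0.873 × 862 = 752.5 kmol/h; ν_D = −3, so ξ = 752.5/3 = 250.8 kmol/h.
Outlet amounts (n = n₀ + ν ξ):
  A: 1500 − 2(250.8) = 998.3
  D: 862 − 3(250.8) = 109.5
  E: 0 + 1(250.8) = 250.8
  B: 0 + 3(250.8) = 752.5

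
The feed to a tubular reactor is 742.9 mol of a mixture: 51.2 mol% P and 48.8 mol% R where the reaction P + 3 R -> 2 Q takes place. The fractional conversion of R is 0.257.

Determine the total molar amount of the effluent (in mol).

681 mol

R reacted = 0.257 × 362.5 = 93.17 mol; ν_R = −3, so ξ = 93.17/3 = 31.06 mol.
Outlet amounts (n = n₀ + ν ξ):
  P: 380.4 − 1(31.06) = 349.3
  R: 362.5 − 3(31.06) = 269.4
  Q: 0 + 2(31.06) = 62.11
Total out = 349.3 + 269.4 + 62.11 = 680.8 mol.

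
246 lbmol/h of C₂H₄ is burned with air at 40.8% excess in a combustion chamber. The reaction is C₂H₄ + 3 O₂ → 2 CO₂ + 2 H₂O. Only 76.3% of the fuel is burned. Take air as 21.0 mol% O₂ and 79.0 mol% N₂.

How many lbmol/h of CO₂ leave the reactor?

Stoichiometric O₂ = 3 × 246 = 738 lbmol/h; O₂ fed = 738 × 1.408 = 1039 lbmol/h.
N₂ fed = 1039 × 79/21 = 3909 lbmol/h.
Fuel reacted = 0.763 × 246 → ξ = 187.7 lbmol/h.
Outlet (n = n₀ + ν ξ):
  C₂H₄: 246 − 1(187.7) = 58.3
  O₂: 1039 − 3(187.7) = 476
  N₂: 3909 (inert)
  CO₂: 0 + 2(187.7) = 375.4
  H₂O: 0 + 2(187.7) = 375.4

375 lbmol/h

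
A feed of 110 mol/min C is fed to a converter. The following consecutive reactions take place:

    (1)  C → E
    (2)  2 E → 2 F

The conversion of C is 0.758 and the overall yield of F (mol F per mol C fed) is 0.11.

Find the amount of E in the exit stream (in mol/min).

Conversion of C: C consumed = 1ξ₁ = 0.758 × 110 → ξ₁ = 83.38 mol/min.
Yield of F: 2ξ₂ / 110 = 0.11 → ξ₂ = 6.05 mol/min.
Outlet amounts (n = n₀ + Σ ν·ξ):
  C: 110 − 1(83.38) = 26.62
  E: 0 + 1(83.38) − 2(6.05) = 71.28
  F: 0 + 2(6.05) = 12.1

71.3 mol/min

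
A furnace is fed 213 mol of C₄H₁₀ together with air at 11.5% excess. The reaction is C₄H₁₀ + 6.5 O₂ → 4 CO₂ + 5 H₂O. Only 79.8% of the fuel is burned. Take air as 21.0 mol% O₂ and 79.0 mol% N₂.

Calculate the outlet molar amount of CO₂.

680 mol

Stoichiometric O₂ = 6.5 × 213 = 1384 mol; O₂ fed = 1384 × 1.115 = 1544 mol.
N₂ fed = 1544 × 79/21 = 5807 mol.
Fuel reacted = 0.798 × 213 → ξ = 170 mol.
Outlet (n = n₀ + ν ξ):
  C₄H₁₀: 213 − 1(170) = 43.03
  O₂: 1544 − 6.5(170) = 438.9
  N₂: 5807 (inert)
  CO₂: 0 + 4(170) = 679.9
  H₂O: 0 + 5(170) = 849.9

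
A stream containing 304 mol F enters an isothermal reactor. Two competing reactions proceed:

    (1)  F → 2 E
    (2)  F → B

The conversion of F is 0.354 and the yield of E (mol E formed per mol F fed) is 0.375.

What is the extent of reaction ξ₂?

Yield of E: 2ξ₁ / 304 = 0.375 → ξ₁ = 57 mol.
Conversion of F: 1ξ₁ + 1ξ₂ = 0.354 × 304 = 107.6 → ξ₂ = 50.62 mol.
Outlet amounts (n = n₀ + Σ ν·ξ):
  F: 304 − 1(57) − 1(50.62) = 196.4
  E: 0 + 2(57) = 114
  B: 0 + 1(50.62) = 50.62

ξ₂ = 50.6 mol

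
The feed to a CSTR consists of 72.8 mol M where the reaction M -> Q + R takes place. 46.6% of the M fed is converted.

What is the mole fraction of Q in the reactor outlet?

M reacted = 0.466 × 72.8 = 33.92 mol; ν_M = −1, so ξ = 33.92/1 = 33.92 mol.
Outlet amounts (n = n₀ + ν ξ):
  M: 72.8 − 1(33.92) = 38.88
  Q: 0 + 1(33.92) = 33.92
  R: 0 + 1(33.92) = 33.92
Total out = 106.7 mol; y_Q = 33.92 / 106.7 = 0.3179.

0.318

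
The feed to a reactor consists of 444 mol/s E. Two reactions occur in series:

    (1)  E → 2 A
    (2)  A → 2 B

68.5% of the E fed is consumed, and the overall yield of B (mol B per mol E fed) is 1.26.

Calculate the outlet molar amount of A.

Conversion of E: E consumed = 1ξ₁ = 0.685 × 444 → ξ₁ = 304.1 mol/s.
Yield of B: 2ξ₂ / 444 = 1.26 → ξ₂ = 279.7 mol/s.
Outlet amounts (n = n₀ + Σ ν·ξ):
  E: 444 − 1(304.1) = 139.9
  A: 0 + 2(304.1) − 1(279.7) = 328.6
  B: 0 + 2(279.7) = 559.4

329 mol/s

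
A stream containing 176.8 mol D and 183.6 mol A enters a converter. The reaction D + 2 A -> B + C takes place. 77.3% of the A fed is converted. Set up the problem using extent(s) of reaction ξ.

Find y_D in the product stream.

A reacted = 0.773 × 183.6 = 141.9 mol; ν_A = −2, so ξ = 141.9/2 = 70.96 mol.
Outlet amounts (n = n₀ + ν ξ):
  D: 176.8 − 1(70.96) = 105.8
  A: 183.6 − 2(70.96) = 41.68
  B: 0 + 1(70.96) = 70.96
  C: 0 + 1(70.96) = 70.96
Total out = 289.4 mol; y_D = 105.8 / 289.4 = 0.3657.

0.366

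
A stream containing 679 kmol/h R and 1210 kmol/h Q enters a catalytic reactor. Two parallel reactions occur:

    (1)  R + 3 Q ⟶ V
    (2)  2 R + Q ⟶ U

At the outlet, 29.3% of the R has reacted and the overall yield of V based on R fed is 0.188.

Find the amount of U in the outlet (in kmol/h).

35.6 kmol/h

Yield of V: 1ξ₁ / 679 = 0.188 → ξ₁ = 127.7 kmol/h.
Conversion of R: 1ξ₁ + 2ξ₂ = 0.293 × 679 = 198.9 → ξ₂ = 35.65 kmol/h.
Outlet amounts (n = n₀ + Σ ν·ξ):
  R: 679 − 1(127.7) − 2(35.65) = 480.1
  Q: 1210 − 3(127.7) − 1(35.65) = 791.4
  V: 0 + 1(127.7) = 127.7
  U: 0 + 1(35.65) = 35.65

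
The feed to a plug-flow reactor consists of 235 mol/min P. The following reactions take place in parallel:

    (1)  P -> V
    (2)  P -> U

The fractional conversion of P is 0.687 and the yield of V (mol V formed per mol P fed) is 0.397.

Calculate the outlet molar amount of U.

Yield of V: 1ξ₁ / 235 = 0.397 → ξ₁ = 93.3 mol/min.
Conversion of P: 1ξ₁ + 1ξ₂ = 0.687 × 235 = 161.4 → ξ₂ = 68.15 mol/min.
Outlet amounts (n = n₀ + Σ ν·ξ):
  P: 235 − 1(93.3) − 1(68.15) = 73.55
  V: 0 + 1(93.3) = 93.3
  U: 0 + 1(68.15) = 68.15

68.2 mol/min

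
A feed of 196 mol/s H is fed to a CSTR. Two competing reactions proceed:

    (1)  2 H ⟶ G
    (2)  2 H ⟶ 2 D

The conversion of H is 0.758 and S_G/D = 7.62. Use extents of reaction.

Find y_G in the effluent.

0.552

Conversion of H: H consumed = 0.758 × 196 = 148.6 mol/s = 2ξ₁ + 2ξ₂.
Selectivity: 1ξ₁ / (2ξ₂) = 7.62 → ξ₁ = 15.24 ξ₂.
Substitute: (2·15.24 + 2) ξ₂ = 148.6 → ξ₂ = 4.574 mol/s, ξ₁ = 69.71 mol/s.
Outlet amounts (n = n₀ + Σ ν·ξ):
  H: 196 − 2(69.71) − 2(4.574) = 47.43
  G: 0 + 1(69.71) = 69.71
  D: 0 + 2(4.574) = 9.148
Total out = 126.3 mol/s; y_G = 69.71 / 126.3 = 0.552.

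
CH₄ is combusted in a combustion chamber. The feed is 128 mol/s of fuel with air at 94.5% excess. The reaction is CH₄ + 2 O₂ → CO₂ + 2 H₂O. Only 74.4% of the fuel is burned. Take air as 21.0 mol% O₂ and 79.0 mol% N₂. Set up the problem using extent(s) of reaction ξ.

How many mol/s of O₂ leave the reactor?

Stoichiometric O₂ = 2 × 128 = 256 mol/s; O₂ fed = 256 × 1.945 = 497.9 mol/s.
N₂ fed = 497.9 × 79/21 = 1873 mol/s.
Fuel reacted = 0.744 × 128 → ξ = 95.23 mol/s.
Outlet (n = n₀ + ν ξ):
  CH₄: 128 − 1(95.23) = 32.77
  O₂: 497.9 − 2(95.23) = 307.5
  N₂: 1873 (inert)
  CO₂: 0 + 1(95.23) = 95.23
  H₂O: 0 + 2(95.23) = 190.5

307 mol/s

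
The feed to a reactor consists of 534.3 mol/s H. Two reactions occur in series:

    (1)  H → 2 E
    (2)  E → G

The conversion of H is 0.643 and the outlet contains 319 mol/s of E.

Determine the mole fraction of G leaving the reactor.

0.419

Conversion of H: H consumed = 1ξ₁ = 0.643 × 534.3 → ξ₁ = 343.6 mol/s.
E balance: n_E = 0 + 2ξ₁ − 1ξ₂ = 319 → ξ₂ = (2·343.6 − 319)/1 = 368.1 mol/s.
Outlet amounts (n = n₀ + Σ ν·ξ):
  H: 534.3 − 1(343.6) = 190.7
  E: 0 + 2(343.6) − 1(368.1) = 319
  G: 0 + 1(368.1) = 368.1
Total out = 877.9 mol/s; y_G = 368.1 / 877.9 = 0.4193.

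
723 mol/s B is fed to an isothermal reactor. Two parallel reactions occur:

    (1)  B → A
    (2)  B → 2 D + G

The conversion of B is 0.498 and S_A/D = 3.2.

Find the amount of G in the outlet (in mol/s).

Conversion of B: B consumed = 0.498 × 723 = 360.1 mol/s = 1ξ₁ + 1ξ₂.
Selectivity: 1ξ₁ / (2ξ₂) = 3.2 → ξ₁ = 6.4 ξ₂.
Substitute: (1·6.4 + 1) ξ₂ = 360.1 → ξ₂ = 48.66 mol/s, ξ₁ = 311.4 mol/s.
Outlet amounts (n = n₀ + Σ ν·ξ):
  B: 723 − 1(311.4) − 1(48.66) = 362.9
  A: 0 + 1(311.4) = 311.4
  D: 0 + 2(48.66) = 97.31
  G: 0 + 1(48.66) = 48.66

48.7 mol/s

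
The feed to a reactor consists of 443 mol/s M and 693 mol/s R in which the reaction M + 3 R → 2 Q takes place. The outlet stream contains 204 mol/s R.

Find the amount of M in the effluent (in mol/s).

280 mol/s

For R: n = n₀ − 3ξ → 204 = 693 − 3ξ, giving ξ = 163 mol/s.
Outlet amounts (n = n₀ + ν ξ):
  M: 443 − 1(163) = 280
  R: 693 − 3(163) = 204
  Q: 0 + 2(163) = 326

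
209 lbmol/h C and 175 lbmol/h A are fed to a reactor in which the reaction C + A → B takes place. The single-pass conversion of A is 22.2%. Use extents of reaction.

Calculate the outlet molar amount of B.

38.9 lbmol/h

A reacted = 0.222 × 175 = 38.85 lbmol/h; ν_A = −1, so ξ = 38.85/1 = 38.85 lbmol/h.
Outlet amounts (n = n₀ + ν ξ):
  C: 209 − 1(38.85) = 170.2
  A: 175 − 1(38.85) = 136.2
  B: 0 + 1(38.85) = 38.85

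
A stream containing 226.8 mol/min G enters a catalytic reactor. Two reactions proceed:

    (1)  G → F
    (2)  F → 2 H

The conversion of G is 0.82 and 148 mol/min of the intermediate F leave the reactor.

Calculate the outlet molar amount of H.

Conversion of G: G consumed = 1ξ₁ = 0.82 × 226.8 → ξ₁ = 186 mol/min.
F balance: n_F = 0 + 1ξ₁ − 1ξ₂ = 148 → ξ₂ = (1·186 − 148)/1 = 37.98 mol/min.
Outlet amounts (n = n₀ + Σ ν·ξ):
  G: 226.8 − 1(186) = 40.82
  F: 0 + 1(186) − 1(37.98) = 148
  H: 0 + 2(37.98) = 75.95

76 mol/min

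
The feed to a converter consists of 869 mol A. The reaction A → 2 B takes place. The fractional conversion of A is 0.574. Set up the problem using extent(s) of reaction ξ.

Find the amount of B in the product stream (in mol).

A reacted = 0.574 × 869 = 498.8 mol; ν_A = −1, so ξ = 498.8/1 = 498.8 mol.
Outlet amounts (n = n₀ + ν ξ):
  A: 869 − 1(498.8) = 370.2
  B: 0 + 2(498.8) = 997.6

998 mol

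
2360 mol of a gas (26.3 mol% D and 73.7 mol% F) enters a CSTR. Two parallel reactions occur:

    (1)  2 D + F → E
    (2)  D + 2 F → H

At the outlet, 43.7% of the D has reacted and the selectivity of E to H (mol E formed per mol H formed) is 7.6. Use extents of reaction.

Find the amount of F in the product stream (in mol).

1580 mol

Conversion of D: D consumed = 0.437 × 620.7 = 271.2 mol = 2ξ₁ + 1ξ₂.
Selectivity: 1ξ₁ / (1ξ₂) = 7.6 → ξ₁ = 7.6 ξ₂.
Substitute: (2·7.6 + 1) ξ₂ = 271.2 → ξ₂ = 16.74 mol, ξ₁ = 127.2 mol.
Outlet amounts (n = n₀ + Σ ν·ξ):
  D: 620.7 − 2(127.2) − 1(16.74) = 349.4
  F: 1739 − 1(127.2) − 2(16.74) = 1579
  E: 0 + 1(127.2) = 127.2
  H: 0 + 1(16.74) = 16.74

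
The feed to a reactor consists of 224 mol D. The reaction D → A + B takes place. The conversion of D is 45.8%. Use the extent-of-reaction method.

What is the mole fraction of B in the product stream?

0.314

D reacted = 0.458 × 224 = 102.6 mol; ν_D = −1, so ξ = 102.6/1 = 102.6 mol.
Outlet amounts (n = n₀ + ν ξ):
  D: 224 − 1(102.6) = 121.4
  A: 0 + 1(102.6) = 102.6
  B: 0 + 1(102.6) = 102.6
Total out = 326.6 mol; y_B = 102.6 / 326.6 = 0.3141.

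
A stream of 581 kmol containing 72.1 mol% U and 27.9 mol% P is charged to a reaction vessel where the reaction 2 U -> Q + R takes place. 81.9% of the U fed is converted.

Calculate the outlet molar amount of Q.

172 kmol

U reacted = 0.819 × 418.9 = 343.1 kmol; ν_U = −2, so ξ = 343.1/2 = 171.5 kmol.
Outlet amounts (n = n₀ + ν ξ):
  U: 418.9 − 2(171.5) = 75.82
  Q: 0 + 1(171.5) = 171.5
  R: 0 + 1(171.5) = 171.5
  P: 162.1 (inert)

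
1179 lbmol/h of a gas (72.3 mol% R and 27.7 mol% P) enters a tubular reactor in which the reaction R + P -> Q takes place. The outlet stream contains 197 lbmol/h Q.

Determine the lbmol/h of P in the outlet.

For Q: n = n₀ + 1ξ → 197 = 0 + 1ξ, giving ξ = 197 lbmol/h.
Outlet amounts (n = n₀ + ν ξ):
  R: 852.4 − 1(197) = 655.4
  P: 326.6 − 1(197) = 129.6
  Q: 0 + 1(197) = 197

130 lbmol/h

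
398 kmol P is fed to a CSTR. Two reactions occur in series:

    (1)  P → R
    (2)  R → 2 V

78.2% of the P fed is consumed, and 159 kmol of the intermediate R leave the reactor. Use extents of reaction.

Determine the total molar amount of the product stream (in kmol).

550 kmol

Conversion of P: P consumed = 1ξ₁ = 0.782 × 398 → ξ₁ = 311.2 kmol.
R balance: n_R = 0 + 1ξ₁ − 1ξ₂ = 159 → ξ₂ = (1·311.2 − 159)/1 = 152.2 kmol.
Outlet amounts (n = n₀ + Σ ν·ξ):
  P: 398 − 1(311.2) = 86.76
  R: 0 + 1(311.2) − 1(152.2) = 159
  V: 0 + 2(152.2) = 304.5
Total out = 86.76 + 159 + 304.5 = 550.2 kmol.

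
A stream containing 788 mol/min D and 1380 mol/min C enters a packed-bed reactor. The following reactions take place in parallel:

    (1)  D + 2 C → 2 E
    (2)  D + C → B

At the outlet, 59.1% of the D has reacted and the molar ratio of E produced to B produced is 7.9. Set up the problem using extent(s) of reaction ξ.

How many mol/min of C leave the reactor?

543 mol/min

Conversion of D: D consumed = 0.591 × 788 = 465.7 mol/min = 1ξ₁ + 1ξ₂.
Selectivity: 2ξ₁ / (1ξ₂) = 7.9 → ξ₁ = 3.95 ξ₂.
Substitute: (1·3.95 + 1) ξ₂ = 465.7 → ξ₂ = 94.08 mol/min, ξ₁ = 371.6 mol/min.
Outlet amounts (n = n₀ + Σ ν·ξ):
  D: 788 − 1(371.6) − 1(94.08) = 322.3
  C: 1380 − 2(371.6) − 1(94.08) = 542.7
  E: 0 + 2(371.6) = 743.3
  B: 0 + 1(94.08) = 94.08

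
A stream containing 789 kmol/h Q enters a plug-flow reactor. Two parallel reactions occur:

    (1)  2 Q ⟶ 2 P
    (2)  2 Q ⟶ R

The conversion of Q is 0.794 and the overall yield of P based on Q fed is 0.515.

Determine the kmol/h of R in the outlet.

Yield of P: 2ξ₁ / 789 = 0.515 → ξ₁ = 203.2 kmol/h.
Conversion of Q: 2ξ₁ + 2ξ₂ = 0.794 × 789 = 626.5 → ξ₂ = 110.1 kmol/h.
Outlet amounts (n = n₀ + Σ ν·ξ):
  Q: 789 − 2(203.2) − 2(110.1) = 162.5
  P: 0 + 2(203.2) = 406.3
  R: 0 + 1(110.1) = 110.1

110 kmol/h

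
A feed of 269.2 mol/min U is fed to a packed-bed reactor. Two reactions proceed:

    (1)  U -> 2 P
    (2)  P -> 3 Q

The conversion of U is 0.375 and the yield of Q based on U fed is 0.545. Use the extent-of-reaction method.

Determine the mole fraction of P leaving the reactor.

Conversion of U: U consumed = 1ξ₁ = 0.375 × 269.2 → ξ₁ = 100.9 mol/min.
Yield of Q: 3ξ₂ / 269.2 = 0.545 → ξ₂ = 48.9 mol/min.
Outlet amounts (n = n₀ + Σ ν·ξ):
  U: 269.2 − 1(100.9) = 168.2
  P: 0 + 2(100.9) − 1(48.9) = 153
  Q: 0 + 3(48.9) = 146.7
Total out = 468 mol/min; y_P = 153 / 468 = 0.3269.

0.327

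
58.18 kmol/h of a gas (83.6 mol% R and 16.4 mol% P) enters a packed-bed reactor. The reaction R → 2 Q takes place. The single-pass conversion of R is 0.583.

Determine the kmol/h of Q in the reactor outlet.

R reacted = 0.583 × 48.64 = 28.36 kmol/h; ν_R = −1, so ξ = 28.36/1 = 28.36 kmol/h.
Outlet amounts (n = n₀ + ν ξ):
  R: 48.64 − 1(28.36) = 20.28
  Q: 0 + 2(28.36) = 56.71
  P: 9.542 (inert)

56.7 kmol/h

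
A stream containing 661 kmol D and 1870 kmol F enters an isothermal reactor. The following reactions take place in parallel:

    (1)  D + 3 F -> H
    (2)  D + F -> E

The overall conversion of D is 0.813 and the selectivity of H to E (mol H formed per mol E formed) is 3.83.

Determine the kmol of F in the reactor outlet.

Conversion of D: D consumed = 0.813 × 661 = 537.4 kmol = 1ξ₁ + 1ξ₂.
Selectivity: 1ξ₁ / (1ξ₂) = 3.83 → ξ₁ = 3.83 ξ₂.
Substitute: (1·3.83 + 1) ξ₂ = 537.4 → ξ₂ = 111.3 kmol, ξ₁ = 426.1 kmol.
Outlet amounts (n = n₀ + Σ ν·ξ):
  D: 661 − 1(426.1) − 1(111.3) = 123.6
  F: 1870 − 3(426.1) − 1(111.3) = 480.3
  H: 0 + 1(426.1) = 426.1
  E: 0 + 1(111.3) = 111.3

480 kmol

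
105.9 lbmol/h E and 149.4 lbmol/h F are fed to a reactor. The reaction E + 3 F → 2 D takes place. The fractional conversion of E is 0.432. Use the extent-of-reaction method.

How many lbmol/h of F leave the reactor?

12.2 lbmol/h

E reacted = 0.432 × 105.9 = 45.75 lbmol/h; ν_E = −1, so ξ = 45.75/1 = 45.75 lbmol/h.
Outlet amounts (n = n₀ + ν ξ):
  E: 105.9 − 1(45.75) = 60.15
  F: 149.4 − 3(45.75) = 12.15
  D: 0 + 2(45.75) = 91.5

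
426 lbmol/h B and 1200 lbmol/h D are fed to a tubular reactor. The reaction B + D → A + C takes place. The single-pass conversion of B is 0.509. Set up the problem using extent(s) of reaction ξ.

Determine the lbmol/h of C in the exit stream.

217 lbmol/h

B reacted = 0.509 × 426 = 216.8 lbmol/h; ν_B = −1, so ξ = 216.8/1 = 216.8 lbmol/h.
Outlet amounts (n = n₀ + ν ξ):
  B: 426 − 1(216.8) = 209.2
  D: 1200 − 1(216.8) = 983.2
  A: 0 + 1(216.8) = 216.8
  C: 0 + 1(216.8) = 216.8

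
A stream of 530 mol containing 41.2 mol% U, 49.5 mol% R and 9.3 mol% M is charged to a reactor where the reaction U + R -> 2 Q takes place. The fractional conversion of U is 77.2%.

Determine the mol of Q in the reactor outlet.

U reacted = 0.772 × 218.4 = 168.6 mol; ν_U = −1, so ξ = 168.6/1 = 168.6 mol.
Outlet amounts (n = n₀ + ν ξ):
  U: 218.4 − 1(168.6) = 49.79
  R: 262.4 − 1(168.6) = 93.78
  Q: 0 + 2(168.6) = 337.1
  M: 49.29 (inert)

337 mol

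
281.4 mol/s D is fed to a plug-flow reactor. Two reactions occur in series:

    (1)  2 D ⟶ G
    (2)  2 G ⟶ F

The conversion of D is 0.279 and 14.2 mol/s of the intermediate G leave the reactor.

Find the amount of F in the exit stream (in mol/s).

Conversion of D: D consumed = 2ξ₁ = 0.279 × 281.4 → ξ₁ = 39.26 mol/s.
G balance: n_G = 0 + 1ξ₁ − 2ξ₂ = 14.2 → ξ₂ = (1·39.26 − 14.2)/2 = 12.53 mol/s.
Outlet amounts (n = n₀ + Σ ν·ξ):
  D: 281.4 − 2(39.26) = 202.9
  G: 0 + 1(39.26) − 2(12.53) = 14.2
  F: 0 + 1(12.53) = 12.53

12.5 mol/s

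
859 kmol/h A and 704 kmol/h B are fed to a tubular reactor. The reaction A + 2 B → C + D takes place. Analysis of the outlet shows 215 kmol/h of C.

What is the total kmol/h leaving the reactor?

For C: n = n₀ + 1ξ → 215 = 0 + 1ξ, giving ξ = 215 kmol/h.
Outlet amounts (n = n₀ + ν ξ):
  A: 859 − 1(215) = 644
  B: 704 − 2(215) = 274
  C: 0 + 1(215) = 215
  D: 0 + 1(215) = 215
Total out = 644 + 274 + 215 + 215 = 1348 kmol/h.

1350 kmol/h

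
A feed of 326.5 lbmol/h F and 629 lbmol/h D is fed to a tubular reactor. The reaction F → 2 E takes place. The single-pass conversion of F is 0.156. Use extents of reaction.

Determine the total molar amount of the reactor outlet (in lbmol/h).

F reacted = 0.156 × 326.5 = 50.93 lbmol/h; ν_F = −1, so ξ = 50.93/1 = 50.93 lbmol/h.
Outlet amounts (n = n₀ + ν ξ):
  F: 326.5 − 1(50.93) = 275.6
  E: 0 + 2(50.93) = 101.9
  D: 629 (inert)
Total out = 275.6 + 101.9 + 629 = 1006 lbmol/h.

1010 lbmol/h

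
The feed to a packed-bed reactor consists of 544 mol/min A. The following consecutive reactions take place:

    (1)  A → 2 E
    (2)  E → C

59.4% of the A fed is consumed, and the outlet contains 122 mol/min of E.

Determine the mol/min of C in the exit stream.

524 mol/min

Conversion of A: A consumed = 1ξ₁ = 0.594 × 544 → ξ₁ = 323.1 mol/min.
E balance: n_E = 0 + 2ξ₁ − 1ξ₂ = 122 → ξ₂ = (2·323.1 − 122)/1 = 524.3 mol/min.
Outlet amounts (n = n₀ + Σ ν·ξ):
  A: 544 − 1(323.1) = 220.9
  E: 0 + 2(323.1) − 1(524.3) = 122
  C: 0 + 1(524.3) = 524.3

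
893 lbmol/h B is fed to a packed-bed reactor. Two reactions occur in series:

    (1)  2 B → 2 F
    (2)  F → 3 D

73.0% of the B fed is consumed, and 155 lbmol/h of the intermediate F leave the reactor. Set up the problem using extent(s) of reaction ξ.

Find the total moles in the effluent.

Conversion of B: B consumed = 2ξ₁ = 0.73 × 893 → ξ₁ = 325.9 lbmol/h.
F balance: n_F = 0 + 2ξ₁ − 1ξ₂ = 155 → ξ₂ = (2·325.9 − 155)/1 = 496.9 lbmol/h.
Outlet amounts (n = n₀ + Σ ν·ξ):
  B: 893 − 2(325.9) = 241.1
  F: 0 + 2(325.9) − 1(496.9) = 155
  D: 0 + 3(496.9) = 1491
Total out = 241.1 + 155 + 1491 = 1887 lbmol/h.

1890 lbmol/h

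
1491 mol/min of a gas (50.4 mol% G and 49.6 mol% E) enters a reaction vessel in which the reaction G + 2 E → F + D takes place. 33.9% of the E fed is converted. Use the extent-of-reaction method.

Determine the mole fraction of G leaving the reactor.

E reacted = 0.339 × 739.5 = 250.7 mol/min; ν_E = −2, so ξ = 250.7/2 = 125.4 mol/min.
Outlet amounts (n = n₀ + ν ξ):
  G: 751.5 − 1(125.4) = 626.1
  E: 739.5 − 2(125.4) = 488.8
  F: 0 + 1(125.4) = 125.4
  D: 0 + 1(125.4) = 125.4
Total out = 1366 mol/min; y_G = 626.1 / 1366 = 0.4585.

0.458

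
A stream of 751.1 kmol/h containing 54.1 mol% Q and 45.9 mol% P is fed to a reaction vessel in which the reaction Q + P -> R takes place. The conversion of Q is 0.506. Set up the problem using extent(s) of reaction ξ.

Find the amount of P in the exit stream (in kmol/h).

139 kmol/h

Q reacted = 0.506 × 406.3 = 205.6 kmol/h; ν_Q = −1, so ξ = 205.6/1 = 205.6 kmol/h.
Outlet amounts (n = n₀ + ν ξ):
  Q: 406.3 − 1(205.6) = 200.7
  P: 344.8 − 1(205.6) = 139.1
  R: 0 + 1(205.6) = 205.6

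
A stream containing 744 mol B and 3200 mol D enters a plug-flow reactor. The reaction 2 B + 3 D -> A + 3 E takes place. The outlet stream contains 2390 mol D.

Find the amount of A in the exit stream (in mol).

For D: n = n₀ − 3ξ → 2390 = 3200 − 3ξ, giving ξ = 270 mol.
Outlet amounts (n = n₀ + ν ξ):
  B: 744 − 2(270) = 204
  D: 3200 − 3(270) = 2390
  A: 0 + 1(270) = 270
  E: 0 + 3(270) = 810

270 mol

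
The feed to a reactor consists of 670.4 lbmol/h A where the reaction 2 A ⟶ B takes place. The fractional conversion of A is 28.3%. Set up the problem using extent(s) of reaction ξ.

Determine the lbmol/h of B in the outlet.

A reacted = 0.283 × 670.4 = 189.7 lbmol/h; ν_A = −2, so ξ = 189.7/2 = 94.86 lbmol/h.
Outlet amounts (n = n₀ + ν ξ):
  A: 670.4 − 2(94.86) = 480.7
  B: 0 + 1(94.86) = 94.86

94.9 lbmol/h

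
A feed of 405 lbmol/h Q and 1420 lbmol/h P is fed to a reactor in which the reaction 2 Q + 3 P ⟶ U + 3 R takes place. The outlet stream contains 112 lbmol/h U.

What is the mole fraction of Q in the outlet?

0.106

For U: n = n₀ + 1ξ → 112 = 0 + 1ξ, giving ξ = 112 lbmol/h.
Outlet amounts (n = n₀ + ν ξ):
  Q: 405 − 2(112) = 181
  P: 1420 − 3(112) = 1084
  U: 0 + 1(112) = 112
  R: 0 + 3(112) = 336
Total out = 1713 lbmol/h; y_Q = 181 / 1713 = 0.1057.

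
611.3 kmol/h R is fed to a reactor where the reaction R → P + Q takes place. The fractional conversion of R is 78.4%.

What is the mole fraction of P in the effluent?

R reacted = 0.784 × 611.3 = 479.3 kmol/h; ν_R = −1, so ξ = 479.3/1 = 479.3 kmol/h.
Outlet amounts (n = n₀ + ν ξ):
  R: 611.3 − 1(479.3) = 132
  P: 0 + 1(479.3) = 479.3
  Q: 0 + 1(479.3) = 479.3
Total out = 1091 kmol/h; y_P = 479.3 / 1091 = 0.4395.

0.439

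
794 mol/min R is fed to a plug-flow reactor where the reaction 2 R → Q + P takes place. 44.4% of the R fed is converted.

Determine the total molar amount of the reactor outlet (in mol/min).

R reacted = 0.444 × 794 = 352.5 mol/min; ν_R = −2, so ξ = 352.5/2 = 176.3 mol/min.
Outlet amounts (n = n₀ + ν ξ):
  R: 794 − 2(176.3) = 441.5
  Q: 0 + 1(176.3) = 176.3
  P: 0 + 1(176.3) = 176.3
Total out = 441.5 + 176.3 + 176.3 = 794 mol/min.

794 mol/min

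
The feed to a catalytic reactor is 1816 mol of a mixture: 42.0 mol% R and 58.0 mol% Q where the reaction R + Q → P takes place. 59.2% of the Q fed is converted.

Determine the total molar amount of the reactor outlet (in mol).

Q reacted = 0.592 × 1053 = 623.5 mol; ν_Q = −1, so ξ = 623.5/1 = 623.5 mol.
Outlet amounts (n = n₀ + ν ξ):
  R: 762.7 − 1(623.5) = 139.2
  Q: 1053 − 1(623.5) = 429.7
  P: 0 + 1(623.5) = 623.5
Total out = 139.2 + 429.7 + 623.5 = 1192 mol.

1190 mol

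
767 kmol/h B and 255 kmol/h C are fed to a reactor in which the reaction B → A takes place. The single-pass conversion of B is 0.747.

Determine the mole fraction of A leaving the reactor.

0.561

B reacted = 0.747 × 767 = 572.9 kmol/h; ν_B = −1, so ξ = 572.9/1 = 572.9 kmol/h.
Outlet amounts (n = n₀ + ν ξ):
  B: 767 − 1(572.9) = 194.1
  A: 0 + 1(572.9) = 572.9
  C: 255 (inert)
Total out = 1022 kmol/h; y_A = 572.9 / 1022 = 0.5606.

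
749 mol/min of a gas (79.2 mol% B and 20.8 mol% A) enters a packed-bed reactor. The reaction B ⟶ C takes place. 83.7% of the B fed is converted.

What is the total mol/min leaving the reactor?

749 mol/min

B reacted = 0.837 × 593.2 = 496.5 mol/min; ν_B = −1, so ξ = 496.5/1 = 496.5 mol/min.
Outlet amounts (n = n₀ + ν ξ):
  B: 593.2 − 1(496.5) = 96.69
  C: 0 + 1(496.5) = 496.5
  A: 155.8 (inert)
Total out = 96.69 + 496.5 + 155.8 = 749 mol/min.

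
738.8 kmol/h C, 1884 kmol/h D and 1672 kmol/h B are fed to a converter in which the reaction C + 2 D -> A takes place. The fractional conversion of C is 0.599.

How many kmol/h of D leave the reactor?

999 kmol/h

C reacted = 0.599 × 738.8 = 442.5 kmol/h; ν_C = −1, so ξ = 442.5/1 = 442.5 kmol/h.
Outlet amounts (n = n₀ + ν ξ):
  C: 738.8 − 1(442.5) = 296.3
  D: 1884 − 2(442.5) = 998.9
  A: 0 + 1(442.5) = 442.5
  B: 1672 (inert)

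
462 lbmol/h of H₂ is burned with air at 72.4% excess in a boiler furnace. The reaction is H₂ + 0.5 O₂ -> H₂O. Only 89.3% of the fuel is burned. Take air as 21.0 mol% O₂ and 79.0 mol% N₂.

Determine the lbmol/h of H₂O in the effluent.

Stoichiometric O₂ = 0.5 × 462 = 231 lbmol/h; O₂ fed = 231 × 1.724 = 398.2 lbmol/h.
N₂ fed = 398.2 × 79/21 = 1498 lbmol/h.
Fuel reacted = 0.893 × 462 → ξ = 412.6 lbmol/h.
Outlet (n = n₀ + ν ξ):
  H₂: 462 − 1(412.6) = 49.43
  O₂: 398.2 − 0.5(412.6) = 192
  N₂: 1498 (inert)
  H₂O: 0 + 1(412.6) = 412.6

413 lbmol/h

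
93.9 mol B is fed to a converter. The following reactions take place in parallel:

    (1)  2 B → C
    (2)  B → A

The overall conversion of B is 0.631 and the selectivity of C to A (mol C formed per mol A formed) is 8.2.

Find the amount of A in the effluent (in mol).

Conversion of B: B consumed = 0.631 × 93.9 = 59.25 mol = 2ξ₁ + 1ξ₂.
Selectivity: 1ξ₁ / (1ξ₂) = 8.2 → ξ₁ = 8.2 ξ₂.
Substitute: (2·8.2 + 1) ξ₂ = 59.25 → ξ₂ = 3.405 mol, ξ₁ = 27.92 mol.
Outlet amounts (n = n₀ + Σ ν·ξ):
  B: 93.9 − 2(27.92) − 1(3.405) = 34.65
  C: 0 + 1(27.92) = 27.92
  A: 0 + 1(3.405) = 3.405

3.41 mol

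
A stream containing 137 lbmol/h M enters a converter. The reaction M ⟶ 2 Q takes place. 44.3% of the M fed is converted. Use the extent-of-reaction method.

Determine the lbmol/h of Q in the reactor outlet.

121 lbmol/h

M reacted = 0.443 × 137 = 60.69 lbmol/h; ν_M = −1, so ξ = 60.69/1 = 60.69 lbmol/h.
Outlet amounts (n = n₀ + ν ξ):
  M: 137 − 1(60.69) = 76.31
  Q: 0 + 2(60.69) = 121.4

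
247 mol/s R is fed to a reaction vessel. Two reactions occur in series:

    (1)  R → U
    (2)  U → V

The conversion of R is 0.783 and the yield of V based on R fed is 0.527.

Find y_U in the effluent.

Conversion of R: R consumed = 1ξ₁ = 0.783 × 247 → ξ₁ = 193.4 mol/s.
Yield of V: 1ξ₂ / 247 = 0.527 → ξ₂ = 130.2 mol/s.
Outlet amounts (n = n₀ + Σ ν·ξ):
  R: 247 − 1(193.4) = 53.6
  U: 0 + 1(193.4) − 1(130.2) = 63.23
  V: 0 + 1(130.2) = 130.2
Total out = 247 mol/s; y_U = 63.23 / 247 = 0.256.

0.256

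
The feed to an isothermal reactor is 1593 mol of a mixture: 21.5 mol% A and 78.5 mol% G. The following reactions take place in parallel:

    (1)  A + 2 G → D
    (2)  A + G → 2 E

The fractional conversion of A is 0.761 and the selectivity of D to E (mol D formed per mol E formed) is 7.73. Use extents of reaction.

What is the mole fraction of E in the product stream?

Conversion of A: A consumed = 0.761 × 342.5 = 260.6 mol = 1ξ₁ + 1ξ₂.
Selectivity: 1ξ₁ / (2ξ₂) = 7.73 → ξ₁ = 15.46 ξ₂.
Substitute: (1·15.46 + 1) ξ₂ = 260.6 → ξ₂ = 15.83 mol, ξ₁ = 244.8 mol.
Outlet amounts (n = n₀ + Σ ν·ξ):
  A: 342.5 − 1(244.8) − 1(15.83) = 81.86
  G: 1251 − 2(244.8) − 1(15.83) = 745.1
  D: 0 + 1(244.8) = 244.8
  E: 0 + 2(15.83) = 31.67
Total out = 1103 mol; y_E = 31.67 / 1103 = 0.0287.

0.0287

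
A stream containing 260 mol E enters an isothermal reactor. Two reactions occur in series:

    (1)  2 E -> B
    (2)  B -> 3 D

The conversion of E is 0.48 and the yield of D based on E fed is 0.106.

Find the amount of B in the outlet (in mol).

Conversion of E: E consumed = 2ξ₁ = 0.48 × 260 → ξ₁ = 62.4 mol.
Yield of D: 3ξ₂ / 260 = 0.106 → ξ₂ = 9.187 mol.
Outlet amounts (n = n₀ + Σ ν·ξ):
  E: 260 − 2(62.4) = 135.2
  B: 0 + 1(62.4) − 1(9.187) = 53.21
  D: 0 + 3(9.187) = 27.56

53.2 mol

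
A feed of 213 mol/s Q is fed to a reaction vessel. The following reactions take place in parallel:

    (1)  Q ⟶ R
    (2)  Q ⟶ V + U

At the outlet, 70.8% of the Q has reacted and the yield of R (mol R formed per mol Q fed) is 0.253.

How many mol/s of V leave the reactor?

96.9 mol/s

Yield of R: 1ξ₁ / 213 = 0.253 → ξ₁ = 53.89 mol/s.
Conversion of Q: 1ξ₁ + 1ξ₂ = 0.708 × 213 = 150.8 → ξ₂ = 96.91 mol/s.
Outlet amounts (n = n₀ + Σ ν·ξ):
  Q: 213 − 1(53.89) − 1(96.91) = 62.2
  R: 0 + 1(53.89) = 53.89
  V: 0 + 1(96.91) = 96.91
  U: 0 + 1(96.91) = 96.91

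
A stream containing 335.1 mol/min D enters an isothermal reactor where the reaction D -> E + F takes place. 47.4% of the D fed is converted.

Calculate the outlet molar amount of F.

D reacted = 0.474 × 335.1 = 158.8 mol/min; ν_D = −1, so ξ = 158.8/1 = 158.8 mol/min.
Outlet amounts (n = n₀ + ν ξ):
  D: 335.1 − 1(158.8) = 176.3
  E: 0 + 1(158.8) = 158.8
  F: 0 + 1(158.8) = 158.8

159 mol/min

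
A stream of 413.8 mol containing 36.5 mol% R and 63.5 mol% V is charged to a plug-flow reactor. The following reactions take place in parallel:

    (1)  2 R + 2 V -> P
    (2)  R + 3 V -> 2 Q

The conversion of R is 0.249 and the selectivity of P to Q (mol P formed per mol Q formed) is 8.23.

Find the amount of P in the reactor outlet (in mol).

18.2 mol

Conversion of R: R consumed = 0.249 × 151 = 37.61 mol = 2ξ₁ + 1ξ₂.
Selectivity: 1ξ₁ / (2ξ₂) = 8.23 → ξ₁ = 16.46 ξ₂.
Substitute: (2·16.46 + 1) ξ₂ = 37.61 → ξ₂ = 1.109 mol, ξ₁ = 18.25 mol.
Outlet amounts (n = n₀ + Σ ν·ξ):
  R: 151 − 2(18.25) − 1(1.109) = 113.4
  V: 262.8 − 2(18.25) − 3(1.109) = 222.9
  P: 0 + 1(18.25) = 18.25
  Q: 0 + 2(1.109) = 2.217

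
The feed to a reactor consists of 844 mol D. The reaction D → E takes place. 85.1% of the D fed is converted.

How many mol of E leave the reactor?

718 mol

D reacted = 0.851 × 844 = 718.2 mol; ν_D = −1, so ξ = 718.2/1 = 718.2 mol.
Outlet amounts (n = n₀ + ν ξ):
  D: 844 − 1(718.2) = 125.8
  E: 0 + 1(718.2) = 718.2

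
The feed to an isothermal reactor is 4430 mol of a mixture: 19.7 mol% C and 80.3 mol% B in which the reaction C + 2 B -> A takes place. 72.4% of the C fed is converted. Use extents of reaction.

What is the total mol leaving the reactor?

3170 mol

C reacted = 0.724 × 872.7 = 631.8 mol; ν_C = −1, so ξ = 631.8/1 = 631.8 mol.
Outlet amounts (n = n₀ + ν ξ):
  C: 872.7 − 1(631.8) = 240.9
  B: 3557 − 2(631.8) = 2294
  A: 0 + 1(631.8) = 631.8
Total out = 240.9 + 2294 + 631.8 = 3166 mol.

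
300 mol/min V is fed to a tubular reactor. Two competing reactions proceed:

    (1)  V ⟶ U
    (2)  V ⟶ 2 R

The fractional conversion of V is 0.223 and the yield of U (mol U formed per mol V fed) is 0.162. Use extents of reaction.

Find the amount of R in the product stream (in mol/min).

Yield of U: 1ξ₁ / 300 = 0.162 → ξ₁ = 48.6 mol/min.
Conversion of V: 1ξ₁ + 1ξ₂ = 0.223 × 300 = 66.9 → ξ₂ = 18.3 mol/min.
Outlet amounts (n = n₀ + Σ ν·ξ):
  V: 300 − 1(48.6) − 1(18.3) = 233.1
  U: 0 + 1(48.6) = 48.6
  R: 0 + 2(18.3) = 36.6

36.6 mol/min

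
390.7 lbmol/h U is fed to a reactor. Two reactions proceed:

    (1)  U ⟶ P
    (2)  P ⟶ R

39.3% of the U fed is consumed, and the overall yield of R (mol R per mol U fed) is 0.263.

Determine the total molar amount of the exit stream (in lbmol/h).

391 lbmol/h

Conversion of U: U consumed = 1ξ₁ = 0.393 × 390.7 → ξ₁ = 153.5 lbmol/h.
Yield of R: 1ξ₂ / 390.7 = 0.263 → ξ₂ = 102.8 lbmol/h.
Outlet amounts (n = n₀ + Σ ν·ξ):
  U: 390.7 − 1(153.5) = 237.2
  P: 0 + 1(153.5) − 1(102.8) = 50.79
  R: 0 + 1(102.8) = 102.8
Total out = 237.2 + 50.79 + 102.8 = 390.7 lbmol/h.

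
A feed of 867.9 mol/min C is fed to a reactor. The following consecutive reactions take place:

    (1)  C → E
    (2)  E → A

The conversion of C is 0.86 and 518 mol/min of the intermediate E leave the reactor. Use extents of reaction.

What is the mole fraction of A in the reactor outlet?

Conversion of C: C consumed = 1ξ₁ = 0.86 × 867.9 → ξ₁ = 746.4 mol/min.
E balance: n_E = 0 + 1ξ₁ − 1ξ₂ = 518 → ξ₂ = (1·746.4 − 518)/1 = 228.4 mol/min.
Outlet amounts (n = n₀ + Σ ν·ξ):
  C: 867.9 − 1(746.4) = 121.5
  E: 0 + 1(746.4) − 1(228.4) = 518
  A: 0 + 1(228.4) = 228.4
Total out = 867.9 mol/min; y_A = 228.4 / 867.9 = 0.2632.

0.263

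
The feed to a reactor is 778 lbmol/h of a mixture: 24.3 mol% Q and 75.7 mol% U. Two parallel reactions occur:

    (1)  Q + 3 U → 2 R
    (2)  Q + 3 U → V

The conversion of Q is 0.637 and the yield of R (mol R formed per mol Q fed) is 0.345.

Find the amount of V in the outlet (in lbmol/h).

87.8 lbmol/h

Yield of R: 2ξ₁ / 189.1 = 0.345 → ξ₁ = 32.61 lbmol/h.
Conversion of Q: 1ξ₁ + 1ξ₂ = 0.637 × 189.1 = 120.4 → ξ₂ = 87.82 lbmol/h.
Outlet amounts (n = n₀ + Σ ν·ξ):
  Q: 189.1 − 1(32.61) − 1(87.82) = 68.63
  U: 588.9 − 3(32.61) − 3(87.82) = 227.7
  R: 0 + 2(32.61) = 65.22
  V: 0 + 1(87.82) = 87.82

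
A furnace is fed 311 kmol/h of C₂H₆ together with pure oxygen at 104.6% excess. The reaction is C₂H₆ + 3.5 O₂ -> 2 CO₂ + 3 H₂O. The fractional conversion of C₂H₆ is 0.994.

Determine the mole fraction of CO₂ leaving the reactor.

0.23

Stoichiometric O₂ = 3.5 × 311 = 1088 kmol/h; O₂ fed = 1088 × 2.046 = 2227 kmol/h.
Fuel reacted = 0.994 × 311 → ξ = 309.1 kmol/h.
Outlet (n = n₀ + ν ξ):
  C₂H₆: 311 − 1(309.1) = 1.866
  O₂: 2227 − 3.5(309.1) = 1145
  CO₂: 0 + 2(309.1) = 618.3
  H₂O: 0 + 3(309.1) = 927.4
Total out = 2693 kmol/h; y_CO₂ = 618.3 / 2693 = 0.2296.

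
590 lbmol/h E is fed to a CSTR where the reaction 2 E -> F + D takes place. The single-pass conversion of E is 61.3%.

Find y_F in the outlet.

0.306

E reacted = 0.613 × 590 = 361.7 lbmol/h; ν_E = −2, so ξ = 361.7/2 = 180.8 lbmol/h.
Outlet amounts (n = n₀ + ν ξ):
  E: 590 − 2(180.8) = 228.3
  F: 0 + 1(180.8) = 180.8
  D: 0 + 1(180.8) = 180.8
Total out = 590 lbmol/h; y_F = 180.8 / 590 = 0.3065.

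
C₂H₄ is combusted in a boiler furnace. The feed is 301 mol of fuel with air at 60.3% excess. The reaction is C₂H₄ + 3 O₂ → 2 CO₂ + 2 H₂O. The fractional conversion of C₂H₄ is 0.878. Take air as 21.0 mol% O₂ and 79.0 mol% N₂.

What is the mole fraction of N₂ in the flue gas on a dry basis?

Stoichiometric O₂ = 3 × 301 = 903 mol; O₂ fed = 903 × 1.603 = 1448 mol.
N₂ fed = 1448 × 79/21 = 5445 mol.
Fuel reacted = 0.878 × 301 → ξ = 264.3 mol.
Outlet (n = n₀ + ν ξ):
  C₂H₄: 301 − 1(264.3) = 36.72
  O₂: 1448 − 3(264.3) = 654.7
  N₂: 5445 (inert)
  CO₂: 0 + 2(264.3) = 528.6
  H₂O: 0 + 2(264.3) = 528.6
Dry total = 6665 mol; y_N₂ (dry) = 5445 / 6665 = 0.817.

0.817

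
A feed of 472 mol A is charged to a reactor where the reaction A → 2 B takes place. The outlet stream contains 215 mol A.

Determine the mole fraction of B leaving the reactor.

0.705

For A: n = n₀ − 1ξ → 215 = 472 − 1ξ, giving ξ = 257 mol.
Outlet amounts (n = n₀ + ν ξ):
  A: 472 − 1(257) = 215
  B: 0 + 2(257) = 514
Total out = 729 mol; y_B = 514 / 729 = 0.7051.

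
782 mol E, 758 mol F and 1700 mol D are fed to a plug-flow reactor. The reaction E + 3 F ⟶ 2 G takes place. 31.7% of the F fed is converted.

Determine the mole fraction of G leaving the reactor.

0.052

F reacted = 0.317 × 758 = 240.3 mol; ν_F = −3, so ξ = 240.3/3 = 80.1 mol.
Outlet amounts (n = n₀ + ν ξ):
  E: 782 − 1(80.1) = 701.9
  F: 758 − 3(80.1) = 517.7
  G: 0 + 2(80.1) = 160.2
  D: 1700 (inert)
Total out = 3080 mol; y_G = 160.2 / 3080 = 0.05201.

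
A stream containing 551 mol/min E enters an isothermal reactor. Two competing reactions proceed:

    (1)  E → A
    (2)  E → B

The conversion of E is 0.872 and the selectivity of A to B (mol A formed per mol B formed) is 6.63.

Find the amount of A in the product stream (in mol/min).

418 mol/min

Conversion of E: E consumed = 0.872 × 551 = 480.5 mol/min = 1ξ₁ + 1ξ₂.
Selectivity: 1ξ₁ / (1ξ₂) = 6.63 → ξ₁ = 6.63 ξ₂.
Substitute: (1·6.63 + 1) ξ₂ = 480.5 → ξ₂ = 62.97 mol/min, ξ₁ = 417.5 mol/min.
Outlet amounts (n = n₀ + Σ ν·ξ):
  E: 551 − 1(417.5) − 1(62.97) = 70.53
  A: 0 + 1(417.5) = 417.5
  B: 0 + 1(62.97) = 62.97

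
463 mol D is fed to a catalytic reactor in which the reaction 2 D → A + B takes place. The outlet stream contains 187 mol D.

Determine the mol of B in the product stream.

For D: n = n₀ − 2ξ → 187 = 463 − 2ξ, giving ξ = 138 mol.
Outlet amounts (n = n₀ + ν ξ):
  D: 463 − 2(138) = 187
  A: 0 + 1(138) = 138
  B: 0 + 1(138) = 138

138 mol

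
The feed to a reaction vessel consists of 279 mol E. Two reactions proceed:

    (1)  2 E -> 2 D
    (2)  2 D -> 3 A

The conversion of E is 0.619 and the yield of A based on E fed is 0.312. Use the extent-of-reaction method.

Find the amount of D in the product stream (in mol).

115 mol

Conversion of E: E consumed = 2ξ₁ = 0.619 × 279 → ξ₁ = 86.35 mol.
Yield of A: 3ξ₂ / 279 = 0.312 → ξ₂ = 29.02 mol.
Outlet amounts (n = n₀ + Σ ν·ξ):
  E: 279 − 2(86.35) = 106.3
  D: 0 + 2(86.35) − 2(29.02) = 114.7
  A: 0 + 3(29.02) = 87.05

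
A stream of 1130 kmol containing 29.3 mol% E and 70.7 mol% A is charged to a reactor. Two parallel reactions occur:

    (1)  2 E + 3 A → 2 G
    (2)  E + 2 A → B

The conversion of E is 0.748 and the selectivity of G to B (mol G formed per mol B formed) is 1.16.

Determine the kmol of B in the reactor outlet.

115 kmol

Conversion of E: E consumed = 0.748 × 331.1 = 247.7 kmol = 2ξ₁ + 1ξ₂.
Selectivity: 2ξ₁ / (1ξ₂) = 1.16 → ξ₁ = 0.58 ξ₂.
Substitute: (2·0.58 + 1) ξ₂ = 247.7 → ξ₂ = 114.7 kmol, ξ₁ = 66.5 kmol.
Outlet amounts (n = n₀ + Σ ν·ξ):
  E: 331.1 − 2(66.5) − 1(114.7) = 83.43
  A: 798.9 − 3(66.5) − 2(114.7) = 370.1
  G: 0 + 2(66.5) = 133
  B: 0 + 1(114.7) = 114.7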